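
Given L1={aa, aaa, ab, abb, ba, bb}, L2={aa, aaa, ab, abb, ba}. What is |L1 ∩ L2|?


L1 = {aa, aaa, ab, abb, ba, bb}
L2 = {aa, aaa, ab, abb, ba}
Checking each string in L1 against L2:
  'aa': in L2? Yes
  'aaa': in L2? Yes
  'ab': in L2? Yes
  'abb': in L2? Yes
  'ba': in L2? Yes
  'bb': in L2? No
Intersection = {aa, aaa, ab, abb, ba}
|L1 ∩ L2| = 5

5


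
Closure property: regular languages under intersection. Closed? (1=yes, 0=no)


Regular languages are closed under:
- Union (DFA product construction)
- Intersection (DFA product construction)
- Complement (swap accept/reject states)
- Concatenation (NFA construction)
- Kleene star (NFA construction)
intersection is in this list
Therefore: closed

1


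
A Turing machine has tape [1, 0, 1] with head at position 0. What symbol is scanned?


Tape: [1, 0, 1]
Positions: 0 1 2
Values:    1 0 1
Head at position 0
tape[0] = 1

1


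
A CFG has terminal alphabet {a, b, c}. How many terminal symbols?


Terminal symbols: a, b, c
Counting each: a (#1), b (#2), c (#3)
Total = 3

3


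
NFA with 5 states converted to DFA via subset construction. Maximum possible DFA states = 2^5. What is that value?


NFA has 5 states
Subset construction: each DFA state = subset of NFA states
Maximum subsets = 2^5
2^5 = 32

32


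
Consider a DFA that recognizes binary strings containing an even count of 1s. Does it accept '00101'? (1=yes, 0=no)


DFA has 2 states: q_even (start, accept=yes) and q_odd
Processing string '00101' character by character:
  Position 0: read '0', 1-count=0 -> q_even (no change)
  Position 1: read '0', 1-count=0 -> q_even (no change)
  Position 2: read '1', 1-count=1 -> q_odd
  Position 3: read '0', 1-count=1 -> q_odd (no change)
  Position 4: read '1', 1-count=2 -> q_even
Final state: q_even, total 1s = 2 (even); the DFA requires an even count -> accept

1


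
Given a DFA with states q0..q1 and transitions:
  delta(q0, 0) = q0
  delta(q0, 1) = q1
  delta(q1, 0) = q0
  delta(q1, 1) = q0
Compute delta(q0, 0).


Looking up transition function:
delta(q0, 0) in the table
Row: q0, Column: 0
Result: q0

q0


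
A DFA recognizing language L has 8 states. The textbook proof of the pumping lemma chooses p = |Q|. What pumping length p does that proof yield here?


Pumping lemma for regular languages (standard proof):
Take p = |Q|, the number of DFA states.
Any string of length >= |Q| passes through |Q|+1 states while reading its first |Q| symbols,
so by pigeonhole some state repeats, giving the loop that can be pumped.
Here |Q| = 8
Therefore the proof uses p = 8

8


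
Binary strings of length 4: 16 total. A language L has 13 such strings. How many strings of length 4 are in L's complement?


Alphabet: {0,1}
String length: 4
Total strings of length 4 = 2^4 = 16
Strings in L = 13
Complement = total - |L|
= 16 - 13
= 3

3


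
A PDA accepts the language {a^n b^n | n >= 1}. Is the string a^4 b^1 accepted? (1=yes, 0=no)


Language requires equal numbers of a's and b's
PDA pushes for each 'a', pops for each 'b'
Number of a's = 4
Number of b's = 1
4 != 1 -> Reject

0


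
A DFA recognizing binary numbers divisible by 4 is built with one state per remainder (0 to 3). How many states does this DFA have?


Divisibility by 4 is tracked via the remainder mod 4: 0, 1, ..., 3
The construction assigns one state to each remainder
Number of remainders = 4

4


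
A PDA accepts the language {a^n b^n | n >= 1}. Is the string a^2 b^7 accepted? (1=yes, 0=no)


Language requires equal numbers of a's and b's
PDA pushes for each 'a', pops for each 'b'
Number of a's = 2
Number of b's = 7
2 != 7 -> Reject

0


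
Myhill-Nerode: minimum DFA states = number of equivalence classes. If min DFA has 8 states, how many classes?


Myhill-Nerode theorem:
Number of equivalence classes = number of states in minimal DFA
Minimal DFA states = 8
Therefore equivalence classes = 8

8


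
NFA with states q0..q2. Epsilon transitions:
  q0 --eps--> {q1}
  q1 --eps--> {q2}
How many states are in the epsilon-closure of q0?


Starting from q0
Initialize closure = {q0}
Follow epsilon from q0 -> add q1
Follow epsilon from q1 -> add q2
Final closure: {q0, q1, q2}
Size = 3

3


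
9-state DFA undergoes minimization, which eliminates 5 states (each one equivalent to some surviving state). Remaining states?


Original DFA: 9 states
Redundant states removed: 5
Minimized states = original - removed
= 9 - 5
= 4

4


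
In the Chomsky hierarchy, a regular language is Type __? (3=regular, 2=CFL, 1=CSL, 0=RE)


Chomsky hierarchy levels:
  Type 3: Regular (DFA/NFA/regex)
  Type 2: Context-free (PDA)
  Type 1: Context-sensitive
  Type 0: Recursively enumerable (TM)
'regular' corresponds to Type 3

3


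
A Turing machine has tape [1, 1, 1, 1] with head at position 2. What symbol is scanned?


Tape: [1, 1, 1, 1]
Positions: 0 1 2 3
Values:    1 1 1 1
Head at position 2
tape[2] = 1

1


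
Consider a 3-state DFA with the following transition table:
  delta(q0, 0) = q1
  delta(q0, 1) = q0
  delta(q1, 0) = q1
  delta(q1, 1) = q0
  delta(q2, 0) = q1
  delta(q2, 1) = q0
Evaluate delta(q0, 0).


Looking up transition function:
delta(q0, 0) in the table
Row: q0, Column: 0
Result: q1

q1


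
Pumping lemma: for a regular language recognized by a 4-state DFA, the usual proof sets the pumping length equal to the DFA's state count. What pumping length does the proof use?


Pumping lemma for regular languages (standard proof):
Take p = |Q|, the number of DFA states.
Any string of length >= |Q| passes through |Q|+1 states while reading its first |Q| symbols,
so by pigeonhole some state repeats, giving the loop that can be pumped.
Here |Q| = 4
Therefore the proof uses p = 4

4


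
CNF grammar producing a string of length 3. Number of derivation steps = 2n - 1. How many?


Chomsky Normal Form derivation:
String length n = 3
Each step either:
  - Splits a nonterminal into two (n-1 such steps)
  - Converts a nonterminal to terminal (n such steps)
Total = (n-1) + n = 2n - 1
= 2(3) - 1
= 6 - 1
= 5

5


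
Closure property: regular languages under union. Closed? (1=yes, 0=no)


Regular languages are closed under:
- Union (DFA product construction)
- Intersection (DFA product construction)
- Complement (swap accept/reject states)
- Concatenation (NFA construction)
- Kleene star (NFA construction)
union is in this list
Therefore: closed

1


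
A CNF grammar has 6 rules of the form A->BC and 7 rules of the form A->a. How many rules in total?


CNF allows two rule forms:
  A -> BC (binary): 6 rules
  A -> a (terminal): 7 rules
Total = 6 + 7 = 13

13


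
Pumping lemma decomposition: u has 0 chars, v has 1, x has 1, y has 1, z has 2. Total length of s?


|s| = |u| + |v| + |x| + |y| + |z|
= 0 + 1 + 1 + 1 + 2
= 1 + 1 + 3
= 2 + 3
= 5

5


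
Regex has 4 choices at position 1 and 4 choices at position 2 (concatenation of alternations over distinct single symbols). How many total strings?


First group: 4 alternatives
Second group: 4 alternatives
Concatenation: each choice from group 1 pairs with each from group 2
Total = 4 x 4 = 16

16


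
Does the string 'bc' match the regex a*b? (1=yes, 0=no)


Pattern: a*b
String: 'bc'
Pattern requires: zero or more 'a's followed by exactly one 'b'
Found 0 leading 'a's
Remaining: 'bc'
Remaining is not 'b' -> no match
Result: 0

0


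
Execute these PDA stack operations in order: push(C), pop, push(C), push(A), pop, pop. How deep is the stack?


Tracing stack operations:
  push(C) -> stack = [C], depth=1
  pop -> removed C, stack = [], depth=0
  push(C) -> stack = [C], depth=1
  push(A) -> stack = [C,A], depth=2
  pop -> removed A, stack = [C], depth=1
  pop -> removed C, stack = [], depth=0
Final depth = 0

0


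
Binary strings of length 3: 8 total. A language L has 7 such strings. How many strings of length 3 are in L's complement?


Alphabet: {0,1}
String length: 3
Total strings of length 3 = 2^3 = 8
Strings in L = 7
Complement = total - |L|
= 8 - 7
= 1

1


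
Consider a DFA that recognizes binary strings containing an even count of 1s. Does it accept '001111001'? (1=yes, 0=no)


DFA has 2 states: q_even (start, accept=yes) and q_odd
Processing string '001111001' character by character:
  Position 0: read '0', 1-count=0 -> q_even (no change)
  Position 1: read '0', 1-count=0 -> q_even (no change)
  Position 2: read '1', 1-count=1 -> q_odd
  Position 3: read '1', 1-count=2 -> q_even
  Position 4: read '1', 1-count=3 -> q_odd
  Position 5: read '1', 1-count=4 -> q_even
  Position 6: read '0', 1-count=4 -> q_even (no change)
  Position 7: read '0', 1-count=4 -> q_even (no change)
  Position 8: read '1', 1-count=5 -> q_odd
Final state: q_odd, total 1s = 5 (odd); the DFA requires an even count -> reject

0


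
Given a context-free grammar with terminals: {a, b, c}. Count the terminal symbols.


Terminal symbols: a, b, c
Counting each: a (#1), b (#2), c (#3)
Total = 3

3


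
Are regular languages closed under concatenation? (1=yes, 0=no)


Regular languages are closed under all standard operations:
- Union: Yes (product construction)
- Intersection: Yes (product construction)
- Complement: Yes (swap accept/reject)
- Concatenation: Yes (NFA construction)
Operation: concatenation -> Closed

1


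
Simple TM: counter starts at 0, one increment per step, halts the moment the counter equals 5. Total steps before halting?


Counter starts at 0. Counting sequence:
  Step 1: counter = 1
  Step 2: counter = 2
  Step 3: counter = 3
  Step 4: counter = 4
  Step 5: counter = 5
Counter reached 5 -> halt
Total steps = 5

5


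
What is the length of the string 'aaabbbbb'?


String: 'aaabbbbb'
Counting characters:
  'a' appears 3 time(s)
  'b' appears 5 time(s)
Total length = 3 + 5 = 8

8


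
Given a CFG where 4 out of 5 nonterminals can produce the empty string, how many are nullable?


Nonterminals: {S, A, B, C, D}
A nonterminal is nullable if it can derive epsilon
Counting nullable nonterminals: 4
Total nullable = 4

4


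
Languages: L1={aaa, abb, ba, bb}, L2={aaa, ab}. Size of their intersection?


L1 = {aaa, abb, ba, bb}
L2 = {aaa, ab}
Checking each string in L1 against L2:
  'aaa': in L2? Yes
  'abb': in L2? No
  'ba': in L2? No
  'bb': in L2? No
Intersection = {aaa}
|L1 ∩ L2| = 1

1


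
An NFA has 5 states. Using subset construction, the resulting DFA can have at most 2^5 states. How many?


NFA has 5 states
Subset construction: each DFA state = subset of NFA states
Maximum subsets = 2^5
2^5 = 32

32


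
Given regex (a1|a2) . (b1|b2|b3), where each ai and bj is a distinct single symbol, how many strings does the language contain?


First group: 2 alternatives
Second group: 3 alternatives
Concatenation: each choice from group 1 pairs with each from group 2
Total = 2 x 3 = 6

6


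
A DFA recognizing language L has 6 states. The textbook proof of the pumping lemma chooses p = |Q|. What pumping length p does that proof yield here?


Pumping lemma for regular languages (standard proof):
Take p = |Q|, the number of DFA states.
Any string of length >= |Q| passes through |Q|+1 states while reading its first |Q| symbols,
so by pigeonhole some state repeats, giving the loop that can be pumped.
Here |Q| = 6
Therefore the proof uses p = 6

6


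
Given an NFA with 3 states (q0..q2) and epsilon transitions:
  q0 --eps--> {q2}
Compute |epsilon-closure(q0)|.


Starting from q0
Initialize closure = {q0}
Follow epsilon from q0 -> add q2
Final closure: {q0, q2}
Size = 2

2


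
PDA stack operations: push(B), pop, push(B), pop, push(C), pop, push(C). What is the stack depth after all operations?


Tracing stack operations:
  push(B) -> stack = [B], depth=1
  pop -> removed B, stack = [], depth=0
  push(B) -> stack = [B], depth=1
  pop -> removed B, stack = [], depth=0
  push(C) -> stack = [C], depth=1
  pop -> removed C, stack = [], depth=0
  push(C) -> stack = [C], depth=1
Final depth = 1

1


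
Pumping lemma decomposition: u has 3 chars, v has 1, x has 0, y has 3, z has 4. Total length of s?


|s| = |u| + |v| + |x| + |y| + |z|
= 3 + 1 + 0 + 3 + 4
= 4 + 0 + 7
= 4 + 7
= 11

11


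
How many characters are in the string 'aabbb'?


String: 'aabbb'
Counting characters:
  'a' appears 2 time(s)
  'b' appears 3 time(s)
Total length = 2 + 3 = 5

5


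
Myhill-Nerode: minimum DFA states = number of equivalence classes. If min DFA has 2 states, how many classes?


Myhill-Nerode theorem:
Number of equivalence classes = number of states in minimal DFA
Minimal DFA states = 2
Therefore equivalence classes = 2

2


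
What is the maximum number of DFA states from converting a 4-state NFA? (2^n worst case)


NFA has 4 states
Subset construction: each DFA state = subset of NFA states
Maximum subsets = 2^4
2^4 = 16

16


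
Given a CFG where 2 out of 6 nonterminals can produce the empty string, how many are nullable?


Nonterminals: {S, A, B, C, D, E}
A nonterminal is nullable if it can derive epsilon
Counting nullable nonterminals: 2
Total nullable = 2

2


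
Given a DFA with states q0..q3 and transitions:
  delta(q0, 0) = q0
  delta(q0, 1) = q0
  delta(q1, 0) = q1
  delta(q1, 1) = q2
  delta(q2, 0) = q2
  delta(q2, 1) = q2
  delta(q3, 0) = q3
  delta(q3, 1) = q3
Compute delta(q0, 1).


Looking up transition function:
delta(q0, 1) in the table
Row: q0, Column: 1
Result: q0

q0


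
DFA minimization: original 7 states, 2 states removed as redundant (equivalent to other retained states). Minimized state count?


Original DFA: 7 states
Redundant states removed: 2
Minimized states = original - removed
= 7 - 2
= 5

5


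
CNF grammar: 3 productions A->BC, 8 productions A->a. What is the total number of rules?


CNF allows two rule forms:
  A -> BC (binary): 3 rules
  A -> a (terminal): 8 rules
Total = 3 + 8 = 11

11


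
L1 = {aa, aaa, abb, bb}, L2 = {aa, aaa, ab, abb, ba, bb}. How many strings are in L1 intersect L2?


L1 = {aa, aaa, abb, bb}
L2 = {aa, aaa, ab, abb, ba, bb}
Checking each string in L1 against L2:
  'aa': in L2? Yes
  'aaa': in L2? Yes
  'abb': in L2? Yes
  'bb': in L2? Yes
Intersection = {aa, aaa, abb, bb}
|L1 ∩ L2| = 4

4


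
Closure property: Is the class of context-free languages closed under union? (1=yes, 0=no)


CFL closure properties:
  Closed under: union, concatenation, Kleene star
  NOT closed under: intersection, complement
Operation 'union' is in closed list -> Yes (closed)

1


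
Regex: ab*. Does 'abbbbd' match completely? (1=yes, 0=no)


Pattern: ab*
String: 'abbbbd'
Pattern requires: exactly one 'a' followed by zero or more 'b's
First char is 'a' -> OK
Rest 'bbbbd': all b's? No
Result: 0

0


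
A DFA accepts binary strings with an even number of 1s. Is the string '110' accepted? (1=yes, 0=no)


DFA has 2 states: q_even (start, accept=yes) and q_odd
Processing string '110' character by character:
  Position 0: read '1', 1-count=1 -> q_odd
  Position 1: read '1', 1-count=2 -> q_even
  Position 2: read '0', 1-count=2 -> q_even (no change)
Final state: q_even, total 1s = 2 (even); the DFA requires an even count -> accept

1


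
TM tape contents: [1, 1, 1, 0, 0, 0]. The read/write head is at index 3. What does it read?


Tape: [1, 1, 1, 0, 0, 0]
Positions: 0 1 2 3 4 5
Values:    1 1 1 0 0 0
Head at position 3
tape[3] = 0

0


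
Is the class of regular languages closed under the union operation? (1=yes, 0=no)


Regular languages are closed under:
- Union (DFA product construction)
- Intersection (DFA product construction)
- Complement (swap accept/reject states)
- Concatenation (NFA construction)
- Kleene star (NFA construction)
union is in this list
Therefore: closed

1


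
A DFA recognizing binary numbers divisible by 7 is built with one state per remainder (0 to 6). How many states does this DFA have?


Divisibility by 7 is tracked via the remainder mod 7: 0, 1, ..., 6
The construction assigns one state to each remainder
Number of remainders = 7

7


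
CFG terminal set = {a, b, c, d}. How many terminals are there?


Terminal symbols: a, b, c, d
Counting each: a (#1), b (#2), c (#3), d (#4)
Total = 4

4


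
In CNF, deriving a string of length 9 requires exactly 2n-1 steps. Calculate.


Chomsky Normal Form derivation:
String length n = 9
Each step either:
  - Splits a nonterminal into two (n-1 such steps)
  - Converts a nonterminal to terminal (n such steps)
Total = (n-1) + n = 2n - 1
= 2(9) - 1
= 18 - 1
= 17

17


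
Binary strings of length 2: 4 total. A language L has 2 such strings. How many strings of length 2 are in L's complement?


Alphabet: {0,1}
String length: 2
Total strings of length 2 = 2^2 = 4
Strings in L = 2
Complement = total - |L|
= 4 - 2
= 2

2


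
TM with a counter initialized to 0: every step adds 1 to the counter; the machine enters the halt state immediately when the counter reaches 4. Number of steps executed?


Counter starts at 0. Counting sequence:
  Step 1: counter = 1
  Step 2: counter = 2
  Step 3: counter = 3
  Step 4: counter = 4
Counter reached 4 -> halt
Total steps = 4

4


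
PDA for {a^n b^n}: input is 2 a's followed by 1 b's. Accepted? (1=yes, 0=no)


Language requires equal numbers of a's and b's
PDA pushes for each 'a', pops for each 'b'
Number of a's = 2
Number of b's = 1
2 != 1 -> Reject

0


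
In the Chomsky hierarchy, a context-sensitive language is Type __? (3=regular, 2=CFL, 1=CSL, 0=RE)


Chomsky hierarchy levels:
  Type 3: Regular (DFA/NFA/regex)
  Type 2: Context-free (PDA)
  Type 1: Context-sensitive
  Type 0: Recursively enumerable (TM)
'context-sensitive' corresponds to Type 1

1


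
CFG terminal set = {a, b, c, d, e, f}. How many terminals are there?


Terminal symbols: a, b, c, d, e, f
Counting each: a (#1), b (#2), c (#3), d (#4), e (#5), f (#6)
Total = 6

6


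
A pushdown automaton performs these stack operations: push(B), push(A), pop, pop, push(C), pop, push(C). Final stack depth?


Tracing stack operations:
  push(B) -> stack = [B], depth=1
  push(A) -> stack = [B,A], depth=2
  pop -> removed A, stack = [B], depth=1
  pop -> removed B, stack = [], depth=0
  push(C) -> stack = [C], depth=1
  pop -> removed C, stack = [], depth=0
  push(C) -> stack = [C], depth=1
Final depth = 1

1


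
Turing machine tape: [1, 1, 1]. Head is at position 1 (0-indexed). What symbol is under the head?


Tape: [1, 1, 1]
Positions: 0 1 2
Values:    1 1 1
Head at position 1
tape[1] = 1

1


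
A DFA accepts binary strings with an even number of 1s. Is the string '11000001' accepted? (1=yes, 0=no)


DFA has 2 states: q_even (start, accept=yes) and q_odd
Processing string '11000001' character by character:
  Position 0: read '1', 1-count=1 -> q_odd
  Position 1: read '1', 1-count=2 -> q_even
  Position 2: read '0', 1-count=2 -> q_even (no change)
  Position 3: read '0', 1-count=2 -> q_even (no change)
  Position 4: read '0', 1-count=2 -> q_even (no change)
  Position 5: read '0', 1-count=2 -> q_even (no change)
  Position 6: read '0', 1-count=2 -> q_even (no change)
  Position 7: read '1', 1-count=3 -> q_odd
Final state: q_odd, total 1s = 3 (odd); the DFA requires an even count -> reject

0


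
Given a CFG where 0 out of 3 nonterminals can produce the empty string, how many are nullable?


Nonterminals: {S, A, B}
A nonterminal is nullable if it can derive epsilon
Counting nullable nonterminals: 0
Total nullable = 0

0


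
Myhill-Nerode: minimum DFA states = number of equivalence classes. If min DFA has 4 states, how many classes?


Myhill-Nerode theorem:
Number of equivalence classes = number of states in minimal DFA
Minimal DFA states = 4
Therefore equivalence classes = 4

4


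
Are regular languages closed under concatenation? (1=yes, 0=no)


Regular languages are closed under:
- Union (DFA product construction)
- Intersection (DFA product construction)
- Complement (swap accept/reject states)
- Concatenation (NFA construction)
- Kleene star (NFA construction)
concatenation is in this list
Therefore: closed

1


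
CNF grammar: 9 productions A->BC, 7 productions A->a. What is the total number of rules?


CNF allows two rule forms:
  A -> BC (binary): 9 rules
  A -> a (terminal): 7 rules
Total = 9 + 7 = 16

16


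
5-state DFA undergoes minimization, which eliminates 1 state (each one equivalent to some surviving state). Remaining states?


Original DFA: 5 states
Redundant states removed: 1
Minimized states = original - removed
= 5 - 1
= 4

4


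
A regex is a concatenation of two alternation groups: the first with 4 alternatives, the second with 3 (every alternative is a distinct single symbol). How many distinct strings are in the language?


First group: 4 alternatives
Second group: 3 alternatives
Concatenation: each choice from group 1 pairs with each from group 2
Total = 4 x 3 = 12

12


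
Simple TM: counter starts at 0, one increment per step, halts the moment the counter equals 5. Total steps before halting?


Counter starts at 0. Counting sequence:
  Step 1: counter = 1
  Step 2: counter = 2
  Step 3: counter = 3
  Step 4: counter = 4
  Step 5: counter = 5
Counter reached 5 -> halt
Total steps = 5

5


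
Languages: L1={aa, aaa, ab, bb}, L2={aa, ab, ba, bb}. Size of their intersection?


L1 = {aa, aaa, ab, bb}
L2 = {aa, ab, ba, bb}
Checking each string in L1 against L2:
  'aa': in L2? Yes
  'aaa': in L2? No
  'ab': in L2? Yes
  'bb': in L2? Yes
Intersection = {aa, ab, bb}
|L1 ∩ L2| = 3

3


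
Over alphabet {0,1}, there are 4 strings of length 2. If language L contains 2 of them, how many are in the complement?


Alphabet: {0,1}
String length: 2
Total strings of length 2 = 2^2 = 4
Strings in L = 2
Complement = total - |L|
= 4 - 2
= 2

2


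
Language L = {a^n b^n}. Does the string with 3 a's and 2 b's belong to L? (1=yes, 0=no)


Language requires equal numbers of a's and b's
PDA pushes for each 'a', pops for each 'b'
Number of a's = 3
Number of b's = 2
3 != 2 -> Reject

0


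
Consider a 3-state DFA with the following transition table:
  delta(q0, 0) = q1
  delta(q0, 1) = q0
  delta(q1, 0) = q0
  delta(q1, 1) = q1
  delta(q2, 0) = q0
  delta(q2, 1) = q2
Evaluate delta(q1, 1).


Looking up transition function:
delta(q1, 1) in the table
Row: q1, Column: 1
Result: q1

q1


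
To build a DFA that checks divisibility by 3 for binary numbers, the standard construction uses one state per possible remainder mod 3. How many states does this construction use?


Divisibility by 3 is tracked via the remainder mod 3: 0, 1, ..., 2
The construction assigns one state to each remainder
Number of remainders = 3

3


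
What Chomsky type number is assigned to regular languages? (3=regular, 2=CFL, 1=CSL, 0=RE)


Chomsky hierarchy levels:
  Type 3: Regular (DFA/NFA/regex)
  Type 2: Context-free (PDA)
  Type 1: Context-sensitive
  Type 0: Recursively enumerable (TM)
'regular' corresponds to Type 3

3


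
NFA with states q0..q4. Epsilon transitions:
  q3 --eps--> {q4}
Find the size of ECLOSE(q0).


Starting from q0
Initialize closure = {q0}
q0 has no outgoing epsilon transitions -> nothing to add
Final closure: {q0}
Size = 1

1


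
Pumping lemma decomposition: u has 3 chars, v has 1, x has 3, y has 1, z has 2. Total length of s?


|s| = |u| + |v| + |x| + |y| + |z|
= 3 + 1 + 3 + 1 + 2
= 4 + 3 + 3
= 7 + 3
= 10

10


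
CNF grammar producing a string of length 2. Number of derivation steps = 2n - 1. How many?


Chomsky Normal Form derivation:
String length n = 2
Each step either:
  - Splits a nonterminal into two (n-1 such steps)
  - Converts a nonterminal to terminal (n such steps)
Total = (n-1) + n = 2n - 1
= 2(2) - 1
= 4 - 1
= 3

3


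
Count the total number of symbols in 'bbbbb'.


String: 'bbbbb'
Counting characters:
  'b' appears 5 time(s)
Total length = 0 + 5 = 5

5


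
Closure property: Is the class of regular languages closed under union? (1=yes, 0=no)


Regular languages are closed under all standard operations:
- Union: Yes (product construction)
- Intersection: Yes (product construction)
- Complement: Yes (swap accept/reject)
- Concatenation: Yes (NFA construction)
Operation: union -> Closed

1


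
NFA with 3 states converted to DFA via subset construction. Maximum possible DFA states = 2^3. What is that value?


NFA has 3 states
Subset construction: each DFA state = subset of NFA states
Maximum subsets = 2^3
2^3 = 8

8


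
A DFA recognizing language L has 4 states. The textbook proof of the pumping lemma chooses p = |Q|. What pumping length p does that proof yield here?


Pumping lemma for regular languages (standard proof):
Take p = |Q|, the number of DFA states.
Any string of length >= |Q| passes through |Q|+1 states while reading its first |Q| symbols,
so by pigeonhole some state repeats, giving the loop that can be pumped.
Here |Q| = 4
Therefore the proof uses p = 4

4


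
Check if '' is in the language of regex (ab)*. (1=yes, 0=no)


Pattern: (ab)*
String: ''
Pattern requires: zero or more repetitions of 'ab'
Pairs: []
All pairs are 'ab'? Yes
Result: 1

1


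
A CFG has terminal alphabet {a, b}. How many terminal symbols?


Terminal symbols: a, b
Counting each: a (#1), b (#2)
Total = 2

2


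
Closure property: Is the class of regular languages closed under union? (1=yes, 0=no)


Regular languages are closed under all standard operations:
- Union: Yes (product construction)
- Intersection: Yes (product construction)
- Complement: Yes (swap accept/reject)
- Concatenation: Yes (NFA construction)
Operation: union -> Closed

1


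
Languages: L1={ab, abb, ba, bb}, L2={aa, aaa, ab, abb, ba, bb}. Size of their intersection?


L1 = {ab, abb, ba, bb}
L2 = {aa, aaa, ab, abb, ba, bb}
Checking each string in L1 against L2:
  'ab': in L2? Yes
  'abb': in L2? Yes
  'ba': in L2? Yes
  'bb': in L2? Yes
Intersection = {ab, abb, ba, bb}
|L1 ∩ L2| = 4

4


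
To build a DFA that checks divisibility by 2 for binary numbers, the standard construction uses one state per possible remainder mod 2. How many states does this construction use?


Divisibility by 2 is tracked via the remainder mod 2: 0, 1, ..., 1
The construction assigns one state to each remainder
Number of remainders = 2

2


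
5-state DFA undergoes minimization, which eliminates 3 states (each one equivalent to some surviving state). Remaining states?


Original DFA: 5 states
Redundant states removed: 3
Minimized states = original - removed
= 5 - 3
= 2

2


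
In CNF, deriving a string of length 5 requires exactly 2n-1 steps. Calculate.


Chomsky Normal Form derivation:
String length n = 5
Each step either:
  - Splits a nonterminal into two (n-1 such steps)
  - Converts a nonterminal to terminal (n such steps)
Total = (n-1) + n = 2n - 1
= 2(5) - 1
= 10 - 1
= 9

9


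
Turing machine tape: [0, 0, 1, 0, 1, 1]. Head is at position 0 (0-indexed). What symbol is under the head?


Tape: [0, 0, 1, 0, 1, 1]
Positions: 0 1 2 3 4 5
Values:    0 0 1 0 1 1
Head at position 0
tape[0] = 0

0


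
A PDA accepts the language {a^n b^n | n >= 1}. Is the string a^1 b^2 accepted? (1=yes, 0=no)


Language requires equal numbers of a's and b's
PDA pushes for each 'a', pops for each 'b'
Number of a's = 1
Number of b's = 2
1 != 2 -> Reject

0


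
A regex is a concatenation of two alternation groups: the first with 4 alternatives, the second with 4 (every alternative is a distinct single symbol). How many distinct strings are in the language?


First group: 4 alternatives
Second group: 4 alternatives
Concatenation: each choice from group 1 pairs with each from group 2
Total = 4 x 4 = 16

16


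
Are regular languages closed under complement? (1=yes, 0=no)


Regular languages are closed under:
- Union (DFA product construction)
- Intersection (DFA product construction)
- Complement (swap accept/reject states)
- Concatenation (NFA construction)
- Kleene star (NFA construction)
complement is in this list
Therefore: closed

1


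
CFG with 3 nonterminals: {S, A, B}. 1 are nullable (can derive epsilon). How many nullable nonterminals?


Nonterminals: {S, A, B}
A nonterminal is nullable if it can derive epsilon
Counting nullable nonterminals: 1
Total nullable = 1

1


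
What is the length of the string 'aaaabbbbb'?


String: 'aaaabbbbb'
Counting characters:
  'a' appears 4 time(s)
  'b' appears 5 time(s)
Total length = 4 + 5 = 9

9


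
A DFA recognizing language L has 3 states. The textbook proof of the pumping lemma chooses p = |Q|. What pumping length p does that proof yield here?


Pumping lemma for regular languages (standard proof):
Take p = |Q|, the number of DFA states.
Any string of length >= |Q| passes through |Q|+1 states while reading its first |Q| symbols,
so by pigeonhole some state repeats, giving the loop that can be pumped.
Here |Q| = 3
Therefore the proof uses p = 3

3


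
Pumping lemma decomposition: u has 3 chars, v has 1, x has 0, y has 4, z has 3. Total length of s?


|s| = |u| + |v| + |x| + |y| + |z|
= 3 + 1 + 0 + 4 + 3
= 4 + 0 + 7
= 4 + 7
= 11

11


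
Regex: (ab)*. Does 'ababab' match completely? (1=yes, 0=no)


Pattern: (ab)*
String: 'ababab'
Pattern requires: zero or more repetitions of 'ab'
Pairs: ['ab', 'ab', 'ab']
All pairs are 'ab'? Yes
Result: 1

1


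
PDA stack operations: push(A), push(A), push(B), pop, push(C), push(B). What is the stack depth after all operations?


Tracing stack operations:
  push(A) -> stack = [A], depth=1
  push(A) -> stack = [A,A], depth=2
  push(B) -> stack = [A,A,B], depth=3
  pop -> removed B, stack = [A,A], depth=2
  push(C) -> stack = [A,A,C], depth=3
  push(B) -> stack = [A,A,C,B], depth=4
Final depth = 4

4


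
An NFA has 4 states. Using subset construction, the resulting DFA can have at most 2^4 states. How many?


NFA has 4 states
Subset construction: each DFA state = subset of NFA states
Maximum subsets = 2^4
2^4 = 16

16


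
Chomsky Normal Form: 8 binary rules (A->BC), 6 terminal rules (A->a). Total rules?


CNF allows two rule forms:
  A -> BC (binary): 8 rules
  A -> a (terminal): 6 rules
Total = 8 + 6 = 14

14


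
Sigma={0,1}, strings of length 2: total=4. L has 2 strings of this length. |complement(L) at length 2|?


Alphabet: {0,1}
String length: 2
Total strings of length 2 = 2^2 = 4
Strings in L = 2
Complement = total - |L|
= 4 - 2
= 2

2


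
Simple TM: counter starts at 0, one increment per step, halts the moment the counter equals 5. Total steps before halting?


Counter starts at 0. Counting sequence:
  Step 1: counter = 1
  Step 2: counter = 2
  Step 3: counter = 3
  Step 4: counter = 4
  Step 5: counter = 5
Counter reached 5 -> halt
Total steps = 5

5


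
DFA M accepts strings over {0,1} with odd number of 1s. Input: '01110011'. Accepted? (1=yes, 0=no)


DFA has 2 states: q_even (start, accept=no) and q_odd
Processing string '01110011' character by character:
  Position 0: read '0', 1-count=0 -> q_even (no change)
  Position 1: read '1', 1-count=1 -> q_odd
  Position 2: read '1', 1-count=2 -> q_even
  Position 3: read '1', 1-count=3 -> q_odd
  Position 4: read '0', 1-count=3 -> q_odd (no change)
  Position 5: read '0', 1-count=3 -> q_odd (no change)
  Position 6: read '1', 1-count=4 -> q_even
  Position 7: read '1', 1-count=5 -> q_odd
Final state: q_odd, total 1s = 5 (odd); the DFA requires an odd count -> accept

1


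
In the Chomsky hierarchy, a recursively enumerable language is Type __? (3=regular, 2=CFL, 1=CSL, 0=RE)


Chomsky hierarchy levels:
  Type 3: Regular (DFA/NFA/regex)
  Type 2: Context-free (PDA)
  Type 1: Context-sensitive
  Type 0: Recursively enumerable (TM)
'recursively enumerable' corresponds to Type 0

0


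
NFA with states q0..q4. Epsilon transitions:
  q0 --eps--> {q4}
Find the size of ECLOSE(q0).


Starting from q0
Initialize closure = {q0}
Follow epsilon from q0 -> add q4
Final closure: {q0, q4}
Size = 2

2


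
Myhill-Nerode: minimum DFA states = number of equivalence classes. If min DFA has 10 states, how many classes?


Myhill-Nerode theorem:
Number of equivalence classes = number of states in minimal DFA
Minimal DFA states = 10
Therefore equivalence classes = 10

10


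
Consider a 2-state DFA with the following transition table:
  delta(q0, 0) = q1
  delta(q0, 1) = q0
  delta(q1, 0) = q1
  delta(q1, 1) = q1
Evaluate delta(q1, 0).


Looking up transition function:
delta(q1, 0) in the table
Row: q1, Column: 0
Result: q1

q1


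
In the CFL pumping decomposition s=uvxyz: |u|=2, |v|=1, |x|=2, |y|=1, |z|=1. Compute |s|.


|s| = |u| + |v| + |x| + |y| + |z|
= 2 + 1 + 2 + 1 + 1
= 3 + 2 + 2
= 5 + 2
= 7

7


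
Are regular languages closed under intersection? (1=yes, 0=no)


Regular languages are closed under:
- Union (DFA product construction)
- Intersection (DFA product construction)
- Complement (swap accept/reject states)
- Concatenation (NFA construction)
- Kleene star (NFA construction)
intersection is in this list
Therefore: closed

1


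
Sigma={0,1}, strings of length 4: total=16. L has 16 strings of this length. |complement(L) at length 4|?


Alphabet: {0,1}
String length: 4
Total strings of length 4 = 2^4 = 16
Strings in L = 16
Complement = total - |L|
= 16 - 16
= 0

0


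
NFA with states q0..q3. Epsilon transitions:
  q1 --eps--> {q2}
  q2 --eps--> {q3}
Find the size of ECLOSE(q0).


Starting from q0
Initialize closure = {q0}
q0 has no outgoing epsilon transitions -> nothing to add
Final closure: {q0}
Size = 1

1


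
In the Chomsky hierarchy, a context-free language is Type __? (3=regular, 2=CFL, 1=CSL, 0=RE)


Chomsky hierarchy levels:
  Type 3: Regular (DFA/NFA/regex)
  Type 2: Context-free (PDA)
  Type 1: Context-sensitive
  Type 0: Recursively enumerable (TM)
'context-free' corresponds to Type 2

2


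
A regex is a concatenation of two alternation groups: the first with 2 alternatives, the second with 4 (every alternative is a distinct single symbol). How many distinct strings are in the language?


First group: 2 alternatives
Second group: 4 alternatives
Concatenation: each choice from group 1 pairs with each from group 2
Total = 2 x 4 = 8

8


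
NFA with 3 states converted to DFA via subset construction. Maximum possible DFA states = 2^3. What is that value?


NFA has 3 states
Subset construction: each DFA state = subset of NFA states
Maximum subsets = 2^3
2^3 = 8

8


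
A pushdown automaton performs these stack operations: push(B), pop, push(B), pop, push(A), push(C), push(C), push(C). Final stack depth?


Tracing stack operations:
  push(B) -> stack = [B], depth=1
  pop -> removed B, stack = [], depth=0
  push(B) -> stack = [B], depth=1
  pop -> removed B, stack = [], depth=0
  push(A) -> stack = [A], depth=1
  push(C) -> stack = [A,C], depth=2
  push(C) -> stack = [A,C,C], depth=3
  push(C) -> stack = [A,C,C,C], depth=4
Final depth = 4

4


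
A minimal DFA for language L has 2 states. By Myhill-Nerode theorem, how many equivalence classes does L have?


Myhill-Nerode theorem:
Number of equivalence classes = number of states in minimal DFA
Minimal DFA states = 2
Therefore equivalence classes = 2

2


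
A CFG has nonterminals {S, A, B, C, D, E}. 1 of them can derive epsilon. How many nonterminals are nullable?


Nonterminals: {S, A, B, C, D, E}
A nonterminal is nullable if it can derive epsilon
Counting nullable nonterminals: 1
Total nullable = 1

1


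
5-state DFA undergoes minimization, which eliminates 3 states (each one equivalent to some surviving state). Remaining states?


Original DFA: 5 states
Redundant states removed: 3
Minimized states = original - removed
= 5 - 3
= 2

2


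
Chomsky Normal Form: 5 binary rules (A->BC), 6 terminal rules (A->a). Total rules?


CNF allows two rule forms:
  A -> BC (binary): 5 rules
  A -> a (terminal): 6 rules
Total = 5 + 6 = 11

11


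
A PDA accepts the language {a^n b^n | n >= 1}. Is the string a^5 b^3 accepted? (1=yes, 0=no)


Language requires equal numbers of a's and b's
PDA pushes for each 'a', pops for each 'b'
Number of a's = 5
Number of b's = 3
5 != 3 -> Reject

0


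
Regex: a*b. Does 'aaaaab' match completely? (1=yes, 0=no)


Pattern: a*b
String: 'aaaaab'
Pattern requires: zero or more 'a's followed by exactly one 'b'
Found 5 leading 'a's
Remaining: 'b'
Remaining is exactly 'b' -> match
Result: 1

1


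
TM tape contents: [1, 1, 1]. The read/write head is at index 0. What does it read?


Tape: [1, 1, 1]
Positions: 0 1 2
Values:    1 1 1
Head at position 0
tape[0] = 1

1


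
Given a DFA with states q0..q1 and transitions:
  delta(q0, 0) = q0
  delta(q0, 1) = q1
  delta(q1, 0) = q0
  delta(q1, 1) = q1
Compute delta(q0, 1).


Looking up transition function:
delta(q0, 1) in the table
Row: q0, Column: 1
Result: q1

q1


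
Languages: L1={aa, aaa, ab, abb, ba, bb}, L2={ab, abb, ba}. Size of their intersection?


L1 = {aa, aaa, ab, abb, ba, bb}
L2 = {ab, abb, ba}
Checking each string in L1 against L2:
  'aa': in L2? No
  'aaa': in L2? No
  'ab': in L2? Yes
  'abb': in L2? Yes
  'ba': in L2? Yes
  'bb': in L2? No
Intersection = {ab, abb, ba}
|L1 ∩ L2| = 3

3


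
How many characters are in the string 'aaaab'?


String: 'aaaab'
Counting characters:
  'a' appears 4 time(s)
  'b' appears 1 time(s)
Total length = 4 + 1 = 5

5


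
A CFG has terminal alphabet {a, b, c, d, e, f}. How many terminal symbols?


Terminal symbols: a, b, c, d, e, f
Counting each: a (#1), b (#2), c (#3), d (#4), e (#5), f (#6)
Total = 6

6


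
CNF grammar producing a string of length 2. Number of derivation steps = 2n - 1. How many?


Chomsky Normal Form derivation:
String length n = 2
Each step either:
  - Splits a nonterminal into two (n-1 such steps)
  - Converts a nonterminal to terminal (n such steps)
Total = (n-1) + n = 2n - 1
= 2(2) - 1
= 4 - 1
= 3

3


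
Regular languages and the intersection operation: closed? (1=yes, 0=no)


Regular languages are closed under all standard operations:
- Union: Yes (product construction)
- Intersection: Yes (product construction)
- Complement: Yes (swap accept/reject)
- Concatenation: Yes (NFA construction)
Operation: intersection -> Closed

1


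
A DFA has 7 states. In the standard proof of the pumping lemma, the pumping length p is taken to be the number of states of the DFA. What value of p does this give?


Pumping lemma for regular languages (standard proof):
Take p = |Q|, the number of DFA states.
Any string of length >= |Q| passes through |Q|+1 states while reading its first |Q| symbols,
so by pigeonhole some state repeats, giving the loop that can be pumped.
Here |Q| = 7
Therefore the proof uses p = 7

7


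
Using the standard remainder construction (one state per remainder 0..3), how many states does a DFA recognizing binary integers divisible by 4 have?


Divisibility by 4 is tracked via the remainder mod 4: 0, 1, ..., 3
The construction assigns one state to each remainder
Number of remainders = 4

4


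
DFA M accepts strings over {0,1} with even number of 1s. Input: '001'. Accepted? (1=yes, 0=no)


DFA has 2 states: q_even (start, accept=yes) and q_odd
Processing string '001' character by character:
  Position 0: read '0', 1-count=0 -> q_even (no change)
  Position 1: read '0', 1-count=0 -> q_even (no change)
  Position 2: read '1', 1-count=1 -> q_odd
Final state: q_odd, total 1s = 1 (odd); the DFA requires an even count -> reject

0


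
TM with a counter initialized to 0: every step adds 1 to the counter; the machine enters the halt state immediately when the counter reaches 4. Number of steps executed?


Counter starts at 0. Counting sequence:
  Step 1: counter = 1
  Step 2: counter = 2
  Step 3: counter = 3
  Step 4: counter = 4
Counter reached 4 -> halt
Total steps = 4

4


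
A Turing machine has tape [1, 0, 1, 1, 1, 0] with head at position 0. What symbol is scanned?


Tape: [1, 0, 1, 1, 1, 0]
Positions: 0 1 2 3 4 5
Values:    1 0 1 1 1 0
Head at position 0
tape[0] = 1

1
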